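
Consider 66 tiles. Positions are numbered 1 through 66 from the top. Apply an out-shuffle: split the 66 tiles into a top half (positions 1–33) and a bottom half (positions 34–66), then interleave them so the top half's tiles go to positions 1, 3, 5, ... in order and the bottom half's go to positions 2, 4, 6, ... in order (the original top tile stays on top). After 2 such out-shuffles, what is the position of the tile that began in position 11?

Track the tile's position through each out-shuffle:
11 → 21 → 41

41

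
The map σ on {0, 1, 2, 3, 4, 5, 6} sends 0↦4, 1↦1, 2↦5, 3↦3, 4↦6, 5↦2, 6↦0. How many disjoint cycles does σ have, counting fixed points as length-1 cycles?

Cycle decomposition: (0 4 6) (1) (2 5) (3).
4 cycles.

4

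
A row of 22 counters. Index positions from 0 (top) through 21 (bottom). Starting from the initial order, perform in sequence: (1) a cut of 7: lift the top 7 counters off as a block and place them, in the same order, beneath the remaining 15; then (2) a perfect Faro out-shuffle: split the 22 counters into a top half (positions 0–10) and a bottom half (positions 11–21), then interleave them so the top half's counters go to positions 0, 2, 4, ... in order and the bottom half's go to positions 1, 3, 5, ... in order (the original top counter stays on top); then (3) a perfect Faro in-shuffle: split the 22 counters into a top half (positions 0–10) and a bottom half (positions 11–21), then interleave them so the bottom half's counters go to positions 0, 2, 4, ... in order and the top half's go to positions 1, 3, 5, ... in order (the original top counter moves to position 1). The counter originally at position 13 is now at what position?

2

Track the counter from position 13 forward through each operation:
  after op 1 (cut 7): 13 → 6
  after op 2 (out-shuffle): 6 → 12
  after op 3 (in-shuffle): 12 → 2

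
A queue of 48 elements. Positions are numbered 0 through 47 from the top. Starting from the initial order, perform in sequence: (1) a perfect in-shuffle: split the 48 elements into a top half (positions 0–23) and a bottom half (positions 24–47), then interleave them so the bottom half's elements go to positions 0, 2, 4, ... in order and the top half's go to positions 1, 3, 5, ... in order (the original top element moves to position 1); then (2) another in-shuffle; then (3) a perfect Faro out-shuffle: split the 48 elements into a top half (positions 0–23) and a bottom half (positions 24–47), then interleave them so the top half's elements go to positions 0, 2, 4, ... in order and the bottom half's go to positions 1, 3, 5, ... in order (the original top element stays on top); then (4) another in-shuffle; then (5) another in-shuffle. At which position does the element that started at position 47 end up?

20

Track the element from position 47 forward through each operation:
  after op 1 (in-shuffle): 47 → 46
  after op 2 (in-shuffle): 46 → 44
  after op 3 (out-shuffle): 44 → 41
  after op 4 (in-shuffle): 41 → 34
  after op 5 (in-shuffle): 34 → 20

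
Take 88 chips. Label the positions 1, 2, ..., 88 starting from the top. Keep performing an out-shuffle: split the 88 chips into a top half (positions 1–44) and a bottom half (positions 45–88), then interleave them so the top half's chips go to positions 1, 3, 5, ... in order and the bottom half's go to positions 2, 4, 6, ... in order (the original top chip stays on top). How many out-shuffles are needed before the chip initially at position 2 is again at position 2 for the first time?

28

Follow position 2 under repeated out-shuffles:
2 → 3 → 5 → 9 → 17 → 33 → 65 → 42 → ... → 2 (length 28)
It first returns after 28 out-shuffles.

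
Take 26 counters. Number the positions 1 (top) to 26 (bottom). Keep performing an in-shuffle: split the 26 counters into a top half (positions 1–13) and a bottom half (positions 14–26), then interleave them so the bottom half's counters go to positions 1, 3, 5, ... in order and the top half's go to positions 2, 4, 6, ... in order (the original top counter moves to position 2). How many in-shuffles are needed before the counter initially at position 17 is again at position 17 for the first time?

18

Follow position 17 under repeated in-shuffles:
17 → 7 → 14 → 1 → 2 → 4 → 8 → 16 → 5 → 10 → 20 → 13 → 26 → 25 → 23 → 19 → 11 → 22 → 17
It first returns after 18 in-shuffles.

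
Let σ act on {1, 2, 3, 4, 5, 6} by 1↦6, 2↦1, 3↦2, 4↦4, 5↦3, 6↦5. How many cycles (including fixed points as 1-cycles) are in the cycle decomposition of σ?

2

Cycle decomposition: (1 6 5 3 2) (4).
2 cycles.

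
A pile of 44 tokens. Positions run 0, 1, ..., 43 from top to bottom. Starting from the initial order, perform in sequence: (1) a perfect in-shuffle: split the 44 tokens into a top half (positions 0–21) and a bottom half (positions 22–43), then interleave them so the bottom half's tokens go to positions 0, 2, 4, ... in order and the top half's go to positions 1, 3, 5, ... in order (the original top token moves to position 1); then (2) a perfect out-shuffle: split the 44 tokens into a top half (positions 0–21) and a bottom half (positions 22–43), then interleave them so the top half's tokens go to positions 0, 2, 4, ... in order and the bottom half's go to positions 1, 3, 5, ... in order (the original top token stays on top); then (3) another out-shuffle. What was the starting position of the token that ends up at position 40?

Undo the operations in reverse order, starting from position 40:
  undo op 3 (out-shuffle, from top half): 40 ← 20
  undo op 2 (out-shuffle, from top half): 20 ← 10
  undo op 1 (in-shuffle, from bottom half): 10 ← 27
So the token at position 40 came from original position 27.

27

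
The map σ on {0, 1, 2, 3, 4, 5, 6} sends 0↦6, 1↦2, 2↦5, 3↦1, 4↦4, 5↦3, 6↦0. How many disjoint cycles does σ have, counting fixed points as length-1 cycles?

3

Cycle decomposition: (0 6) (1 2 5 3) (4).
3 cycles.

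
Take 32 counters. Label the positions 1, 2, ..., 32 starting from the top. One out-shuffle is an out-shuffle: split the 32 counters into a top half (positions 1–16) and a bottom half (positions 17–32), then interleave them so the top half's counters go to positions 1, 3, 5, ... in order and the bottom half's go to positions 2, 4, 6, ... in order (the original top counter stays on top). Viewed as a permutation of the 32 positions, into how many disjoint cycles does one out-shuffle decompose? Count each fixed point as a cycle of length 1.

8

Trace each unvisited position around until it returns:
(1) (2 3 5 9 17) (4 7 13 25 18) (6 11 21 10 19) (8 15 29 26 20) (12 23 14 27 22) (16 31 30 28 24) (32)
8 cycles in total.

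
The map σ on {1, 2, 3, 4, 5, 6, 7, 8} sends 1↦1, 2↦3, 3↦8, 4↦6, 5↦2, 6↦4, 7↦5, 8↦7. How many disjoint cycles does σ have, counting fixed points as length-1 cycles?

3

Cycle decomposition: (1) (2 3 8 7 5) (4 6).
3 cycles.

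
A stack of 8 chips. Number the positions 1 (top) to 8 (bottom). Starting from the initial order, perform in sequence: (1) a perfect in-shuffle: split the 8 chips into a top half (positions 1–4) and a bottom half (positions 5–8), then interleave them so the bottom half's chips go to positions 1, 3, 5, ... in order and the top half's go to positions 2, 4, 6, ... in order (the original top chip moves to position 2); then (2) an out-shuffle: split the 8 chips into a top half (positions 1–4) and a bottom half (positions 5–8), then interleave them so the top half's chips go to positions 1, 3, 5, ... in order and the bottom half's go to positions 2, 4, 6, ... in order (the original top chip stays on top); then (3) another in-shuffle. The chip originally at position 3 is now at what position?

Track the chip from position 3 forward through each operation:
  after op 1 (in-shuffle): 3 → 6
  after op 2 (out-shuffle): 6 → 4
  after op 3 (in-shuffle): 4 → 8

8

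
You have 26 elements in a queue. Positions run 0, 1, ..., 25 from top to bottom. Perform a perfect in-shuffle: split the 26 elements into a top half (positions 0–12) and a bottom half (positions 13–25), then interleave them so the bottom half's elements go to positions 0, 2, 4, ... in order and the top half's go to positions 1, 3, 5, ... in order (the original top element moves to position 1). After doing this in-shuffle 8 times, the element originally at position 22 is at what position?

Track the element's position through each in-shuffle:
22 → 18 → 10 → 21 → 16 → 6 → 13 → 0 → 1

1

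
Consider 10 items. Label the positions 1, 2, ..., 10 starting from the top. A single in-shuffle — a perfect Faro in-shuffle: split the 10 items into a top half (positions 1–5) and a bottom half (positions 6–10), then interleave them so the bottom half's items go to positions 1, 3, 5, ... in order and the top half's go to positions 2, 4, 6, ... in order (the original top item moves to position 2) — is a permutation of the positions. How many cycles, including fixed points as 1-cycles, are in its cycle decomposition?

1

Trace each unvisited position around until it returns:
(1 2 4 8 5 10 9 7 3 6)
1 cycle in total.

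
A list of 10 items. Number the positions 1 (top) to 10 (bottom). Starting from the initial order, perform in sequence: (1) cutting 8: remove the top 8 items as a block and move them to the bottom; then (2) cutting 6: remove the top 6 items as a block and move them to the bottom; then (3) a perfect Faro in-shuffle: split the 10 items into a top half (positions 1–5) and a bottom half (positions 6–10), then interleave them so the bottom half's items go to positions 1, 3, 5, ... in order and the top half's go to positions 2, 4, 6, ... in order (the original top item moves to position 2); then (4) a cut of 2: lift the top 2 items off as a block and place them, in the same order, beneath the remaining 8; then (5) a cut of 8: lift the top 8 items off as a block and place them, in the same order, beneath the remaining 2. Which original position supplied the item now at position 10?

9

Undo the operations in reverse order, starting from position 10:
  undo op 5 (cut 8): 10 ← 8
  undo op 4 (cut 2): 8 ← 10
  undo op 3 (in-shuffle, from top half): 10 ← 5
  undo op 2 (cut 6): 5 ← 1
  undo op 1 (cut 8): 1 ← 9
So the item at position 10 came from original position 9.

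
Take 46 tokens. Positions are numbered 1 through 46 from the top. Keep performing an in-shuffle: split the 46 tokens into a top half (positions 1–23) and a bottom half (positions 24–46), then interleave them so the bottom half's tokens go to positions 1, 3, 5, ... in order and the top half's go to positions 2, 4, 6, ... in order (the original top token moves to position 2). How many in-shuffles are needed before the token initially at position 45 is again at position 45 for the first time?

Follow position 45 under repeated in-shuffles:
45 → 43 → 39 → 31 → 15 → 30 → 13 → 26 → ... → 45 (length 23)
It first returns after 23 in-shuffles.

23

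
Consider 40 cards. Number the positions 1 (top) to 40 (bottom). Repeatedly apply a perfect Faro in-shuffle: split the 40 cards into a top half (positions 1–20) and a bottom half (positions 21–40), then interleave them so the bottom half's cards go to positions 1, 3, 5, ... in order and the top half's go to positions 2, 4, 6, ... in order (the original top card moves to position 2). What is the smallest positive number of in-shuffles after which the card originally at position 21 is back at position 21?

Follow position 21 under repeated in-shuffles:
21 → 1 → 2 → 4 → 8 → 16 → 32 → 23 → 5 → 10 → 20 → 40 → 39 → 37 → 33 → 25 → 9 → 18 → 36 → 31 → 21
It first returns after 20 in-shuffles.

20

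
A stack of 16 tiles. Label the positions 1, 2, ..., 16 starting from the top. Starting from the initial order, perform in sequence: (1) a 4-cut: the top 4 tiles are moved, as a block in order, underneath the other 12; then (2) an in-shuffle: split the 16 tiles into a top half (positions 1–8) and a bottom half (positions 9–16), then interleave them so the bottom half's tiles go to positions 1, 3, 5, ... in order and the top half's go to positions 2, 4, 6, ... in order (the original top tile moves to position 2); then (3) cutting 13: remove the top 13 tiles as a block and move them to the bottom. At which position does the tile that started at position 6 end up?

Track the tile from position 6 forward through each operation:
  after op 1 (cut 4): 6 → 2
  after op 2 (in-shuffle): 2 → 4
  after op 3 (cut 13): 4 → 7

7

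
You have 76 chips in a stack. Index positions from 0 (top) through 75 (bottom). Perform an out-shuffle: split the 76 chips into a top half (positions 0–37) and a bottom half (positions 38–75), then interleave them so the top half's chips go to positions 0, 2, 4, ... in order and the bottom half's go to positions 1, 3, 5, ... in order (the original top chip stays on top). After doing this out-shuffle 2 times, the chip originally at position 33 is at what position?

57

Track the chip's position through each out-shuffle:
33 → 66 → 57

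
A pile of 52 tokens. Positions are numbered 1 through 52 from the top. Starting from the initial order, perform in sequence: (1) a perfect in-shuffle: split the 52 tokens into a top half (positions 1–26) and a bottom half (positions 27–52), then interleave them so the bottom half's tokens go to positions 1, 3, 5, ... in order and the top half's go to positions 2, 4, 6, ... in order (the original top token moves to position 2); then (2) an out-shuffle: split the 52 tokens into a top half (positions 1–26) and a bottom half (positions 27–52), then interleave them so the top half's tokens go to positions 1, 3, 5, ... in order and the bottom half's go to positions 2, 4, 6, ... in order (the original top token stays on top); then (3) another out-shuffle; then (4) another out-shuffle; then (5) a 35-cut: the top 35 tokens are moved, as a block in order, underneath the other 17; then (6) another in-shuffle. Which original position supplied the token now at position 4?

Undo the operations in reverse order, starting from position 4:
  undo op 6 (in-shuffle, from top half): 4 ← 2
  undo op 5 (cut 35): 2 ← 37
  undo op 4 (out-shuffle, from top half): 37 ← 19
  undo op 3 (out-shuffle, from top half): 19 ← 10
  undo op 2 (out-shuffle, from bottom half): 10 ← 31
  undo op 1 (in-shuffle, from bottom half): 31 ← 42
So the token at position 4 came from original position 42.

42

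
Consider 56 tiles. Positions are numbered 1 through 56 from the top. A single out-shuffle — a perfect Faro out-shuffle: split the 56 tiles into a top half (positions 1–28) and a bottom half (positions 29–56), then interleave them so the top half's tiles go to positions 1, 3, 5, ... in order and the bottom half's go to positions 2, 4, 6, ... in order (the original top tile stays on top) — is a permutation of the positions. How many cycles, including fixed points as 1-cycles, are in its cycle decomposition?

Trace each unvisited position around until it returns:
(1) (2 3 5 9 17 33 ... len 20) (4 7 13 25 49 42 ... len 20) (6 11 21 41 26 51 46 36 16 31) (12 23 45 34) (56)
6 cycles in total.

6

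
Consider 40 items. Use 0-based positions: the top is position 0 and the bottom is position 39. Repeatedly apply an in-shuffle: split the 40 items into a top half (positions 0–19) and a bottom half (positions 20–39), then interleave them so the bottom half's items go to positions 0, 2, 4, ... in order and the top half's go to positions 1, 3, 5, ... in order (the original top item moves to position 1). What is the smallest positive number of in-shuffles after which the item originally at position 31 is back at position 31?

20

Follow position 31 under repeated in-shuffles:
31 → 22 → 4 → 9 → 19 → 39 → 38 → 36 → 32 → 24 → 8 → 17 → 35 → 30 → 20 → 0 → 1 → 3 → 7 → 15 → 31
It first returns after 20 in-shuffles.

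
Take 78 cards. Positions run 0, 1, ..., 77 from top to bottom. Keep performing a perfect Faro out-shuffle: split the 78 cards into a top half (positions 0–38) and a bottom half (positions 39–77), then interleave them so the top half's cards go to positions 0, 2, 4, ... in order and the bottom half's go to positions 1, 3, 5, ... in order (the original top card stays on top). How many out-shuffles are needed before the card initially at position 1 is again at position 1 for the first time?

Follow position 1 under repeated out-shuffles:
1 → 2 → 4 → 8 → 16 → 32 → 64 → 51 → ... → 1 (length 30)
It first returns after 30 out-shuffles.

30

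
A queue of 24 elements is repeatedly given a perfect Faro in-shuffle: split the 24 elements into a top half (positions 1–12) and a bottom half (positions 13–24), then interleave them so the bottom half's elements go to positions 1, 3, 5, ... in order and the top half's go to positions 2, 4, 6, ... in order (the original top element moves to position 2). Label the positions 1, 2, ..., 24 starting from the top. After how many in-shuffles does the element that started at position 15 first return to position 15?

Follow position 15 under repeated in-shuffles:
15 → 5 → 10 → 20 → 15
It first returns after 4 in-shuffles.

4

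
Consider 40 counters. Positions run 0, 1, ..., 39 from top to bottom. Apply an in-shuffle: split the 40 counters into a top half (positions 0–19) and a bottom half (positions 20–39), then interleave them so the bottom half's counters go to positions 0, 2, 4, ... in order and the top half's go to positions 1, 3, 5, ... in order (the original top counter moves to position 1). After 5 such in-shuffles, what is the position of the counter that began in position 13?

Track the counter's position through each in-shuffle:
13 → 27 → 14 → 29 → 18 → 37

37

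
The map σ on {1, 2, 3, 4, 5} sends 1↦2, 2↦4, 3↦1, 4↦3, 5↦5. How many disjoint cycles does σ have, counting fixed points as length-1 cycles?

Cycle decomposition: (1 2 4 3) (5).
2 cycles.

2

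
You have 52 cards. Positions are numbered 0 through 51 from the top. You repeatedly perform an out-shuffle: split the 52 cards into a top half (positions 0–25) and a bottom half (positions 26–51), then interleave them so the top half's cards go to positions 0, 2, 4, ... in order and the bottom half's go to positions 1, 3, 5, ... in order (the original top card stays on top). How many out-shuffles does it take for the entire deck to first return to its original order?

The out-shuffle permutes the 52 positions with cycle lengths [1, 1, 2, 8, 8, 8, 8, 8, 8].
Every card is home exactly when every cycle has completed a whole number of laps, i.e. after lcm(1, 2, 8) = 8 out-shuffles.

8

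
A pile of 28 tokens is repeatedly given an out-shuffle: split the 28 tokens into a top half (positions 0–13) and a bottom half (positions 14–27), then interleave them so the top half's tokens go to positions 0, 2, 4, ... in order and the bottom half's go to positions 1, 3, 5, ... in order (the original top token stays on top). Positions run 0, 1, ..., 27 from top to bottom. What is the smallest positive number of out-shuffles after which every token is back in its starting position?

18

The out-shuffle permutes the 28 positions with cycle lengths [1, 1, 2, 6, 18].
Every token is home exactly when every cycle has completed a whole number of laps, i.e. after lcm(1, 2, 6, 18) = 18 out-shuffles.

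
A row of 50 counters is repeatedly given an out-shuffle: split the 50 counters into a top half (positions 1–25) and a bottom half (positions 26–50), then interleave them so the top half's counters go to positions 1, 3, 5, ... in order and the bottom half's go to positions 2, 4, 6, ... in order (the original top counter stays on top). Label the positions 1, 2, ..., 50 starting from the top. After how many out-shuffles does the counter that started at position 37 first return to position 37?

21

Follow position 37 under repeated out-shuffles:
37 → 24 → 47 → 44 → 38 → 26 → 2 → 3 → ... → 37 (length 21)
It first returns after 21 out-shuffles.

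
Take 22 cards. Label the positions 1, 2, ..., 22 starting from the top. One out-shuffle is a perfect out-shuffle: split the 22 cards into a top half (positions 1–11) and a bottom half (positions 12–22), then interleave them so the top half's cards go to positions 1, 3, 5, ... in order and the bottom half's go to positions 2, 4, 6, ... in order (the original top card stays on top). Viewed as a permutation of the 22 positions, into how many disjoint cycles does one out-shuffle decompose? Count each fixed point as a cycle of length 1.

Trace each unvisited position around until it returns:
(1) (2 3 5 9 17 12) (4 7 13) (6 11 21 20 18 14) (8 15) (10 19 16) (22)
7 cycles in total.

7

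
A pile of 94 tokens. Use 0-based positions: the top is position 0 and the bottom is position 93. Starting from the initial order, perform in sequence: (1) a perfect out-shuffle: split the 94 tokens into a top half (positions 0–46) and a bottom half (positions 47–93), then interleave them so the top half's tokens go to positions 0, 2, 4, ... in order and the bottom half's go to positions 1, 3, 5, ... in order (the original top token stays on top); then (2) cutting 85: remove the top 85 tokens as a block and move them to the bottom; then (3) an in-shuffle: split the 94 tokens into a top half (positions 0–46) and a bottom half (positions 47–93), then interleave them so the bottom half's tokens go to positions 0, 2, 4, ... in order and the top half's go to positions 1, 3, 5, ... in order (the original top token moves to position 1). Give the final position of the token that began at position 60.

Track the token from position 60 forward through each operation:
  after op 1 (out-shuffle): 60 → 27
  after op 2 (cut 85): 27 → 36
  after op 3 (in-shuffle): 36 → 73

73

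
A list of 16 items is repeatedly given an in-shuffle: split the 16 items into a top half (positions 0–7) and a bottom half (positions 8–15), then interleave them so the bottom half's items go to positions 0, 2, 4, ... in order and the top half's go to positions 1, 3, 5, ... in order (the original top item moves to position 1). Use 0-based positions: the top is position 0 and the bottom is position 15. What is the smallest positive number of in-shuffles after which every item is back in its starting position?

The in-shuffle permutes the 16 positions with cycle lengths [8, 8].
Every item is home exactly when every cycle has completed a whole number of laps, i.e. after lcm(8) = 8 in-shuffles.

8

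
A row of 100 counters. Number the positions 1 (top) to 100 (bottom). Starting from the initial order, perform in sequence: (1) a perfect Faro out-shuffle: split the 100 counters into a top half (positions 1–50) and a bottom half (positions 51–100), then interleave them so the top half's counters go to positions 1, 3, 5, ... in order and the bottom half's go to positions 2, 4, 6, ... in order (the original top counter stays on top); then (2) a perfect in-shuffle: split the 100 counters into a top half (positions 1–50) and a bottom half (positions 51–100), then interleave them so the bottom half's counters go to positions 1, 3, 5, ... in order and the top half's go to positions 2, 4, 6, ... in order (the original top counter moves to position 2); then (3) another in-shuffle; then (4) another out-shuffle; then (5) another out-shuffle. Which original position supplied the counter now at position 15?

82

Undo the operations in reverse order, starting from position 15:
  undo op 5 (out-shuffle, from top half): 15 ← 8
  undo op 4 (out-shuffle, from bottom half): 8 ← 54
  undo op 3 (in-shuffle, from top half): 54 ← 27
  undo op 2 (in-shuffle, from bottom half): 27 ← 64
  undo op 1 (out-shuffle, from bottom half): 64 ← 82
So the counter at position 15 came from original position 82.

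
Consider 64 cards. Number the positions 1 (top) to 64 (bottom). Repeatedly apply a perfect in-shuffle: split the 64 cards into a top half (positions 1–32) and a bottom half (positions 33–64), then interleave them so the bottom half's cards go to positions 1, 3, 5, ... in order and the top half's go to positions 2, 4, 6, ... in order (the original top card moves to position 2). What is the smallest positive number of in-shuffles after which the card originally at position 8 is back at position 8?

12

Follow position 8 under repeated in-shuffles:
8 → 16 → 32 → 64 → 63 → 61 → 57 → 49 → 33 → 1 → 2 → 4 → 8
It first returns after 12 in-shuffles.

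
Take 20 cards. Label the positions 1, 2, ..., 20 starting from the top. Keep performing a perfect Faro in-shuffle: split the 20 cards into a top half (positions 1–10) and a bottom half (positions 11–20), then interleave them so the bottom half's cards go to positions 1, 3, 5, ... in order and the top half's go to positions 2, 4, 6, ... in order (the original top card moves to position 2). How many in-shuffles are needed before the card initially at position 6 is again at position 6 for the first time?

Follow position 6 under repeated in-shuffles:
6 → 12 → 3 → 6
It first returns after 3 in-shuffles.

3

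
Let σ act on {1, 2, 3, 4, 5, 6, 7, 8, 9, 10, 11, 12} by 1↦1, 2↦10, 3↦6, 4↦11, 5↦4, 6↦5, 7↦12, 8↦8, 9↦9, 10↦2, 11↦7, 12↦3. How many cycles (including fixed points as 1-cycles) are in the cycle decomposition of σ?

Cycle decomposition: (1) (2 10) (3 6 5 4 11 7 12) (8) (9).
5 cycles.

5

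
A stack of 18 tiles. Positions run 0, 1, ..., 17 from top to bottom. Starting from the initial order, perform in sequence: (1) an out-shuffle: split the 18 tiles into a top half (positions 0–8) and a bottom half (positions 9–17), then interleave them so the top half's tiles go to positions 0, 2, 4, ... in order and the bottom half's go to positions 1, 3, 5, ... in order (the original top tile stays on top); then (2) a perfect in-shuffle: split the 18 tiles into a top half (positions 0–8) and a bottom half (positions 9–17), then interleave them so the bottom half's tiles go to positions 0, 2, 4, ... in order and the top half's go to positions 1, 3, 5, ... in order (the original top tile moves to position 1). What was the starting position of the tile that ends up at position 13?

3

Undo the operations in reverse order, starting from position 13:
  undo op 2 (in-shuffle, from top half): 13 ← 6
  undo op 1 (out-shuffle, from top half): 6 ← 3
So the tile at position 13 came from original position 3.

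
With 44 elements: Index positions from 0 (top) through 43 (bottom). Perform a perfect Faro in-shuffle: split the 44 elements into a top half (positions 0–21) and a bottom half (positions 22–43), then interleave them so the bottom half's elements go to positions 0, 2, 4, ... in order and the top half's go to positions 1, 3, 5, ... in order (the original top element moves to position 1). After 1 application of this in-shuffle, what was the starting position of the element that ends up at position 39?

Work backwards from position 39, undoing one in-shuffle at a time:
39 ← 19
So the element now at position 39 started at position 19.

19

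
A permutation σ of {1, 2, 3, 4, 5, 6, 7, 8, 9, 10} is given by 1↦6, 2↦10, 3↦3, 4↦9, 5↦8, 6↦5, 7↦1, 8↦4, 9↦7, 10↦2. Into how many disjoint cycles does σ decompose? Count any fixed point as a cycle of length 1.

Cycle decomposition: (1 6 5 8 4 9 7) (2 10) (3).
3 cycles.

3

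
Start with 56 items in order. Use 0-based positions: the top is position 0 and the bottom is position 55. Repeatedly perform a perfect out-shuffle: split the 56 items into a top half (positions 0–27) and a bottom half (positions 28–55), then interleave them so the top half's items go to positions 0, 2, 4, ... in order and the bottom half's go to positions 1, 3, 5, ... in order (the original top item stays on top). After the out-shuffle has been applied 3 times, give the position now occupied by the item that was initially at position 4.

Track the item's position through each out-shuffle:
4 → 8 → 16 → 32

32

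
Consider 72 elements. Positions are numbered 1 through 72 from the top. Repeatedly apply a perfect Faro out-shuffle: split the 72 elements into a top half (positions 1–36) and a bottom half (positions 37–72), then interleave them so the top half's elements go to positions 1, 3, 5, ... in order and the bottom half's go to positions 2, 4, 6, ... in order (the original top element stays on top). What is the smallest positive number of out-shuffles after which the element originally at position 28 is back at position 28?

35

Follow position 28 under repeated out-shuffles:
28 → 55 → 38 → 4 → 7 → 13 → 25 → 49 → ... → 28 (length 35)
It first returns after 35 out-shuffles.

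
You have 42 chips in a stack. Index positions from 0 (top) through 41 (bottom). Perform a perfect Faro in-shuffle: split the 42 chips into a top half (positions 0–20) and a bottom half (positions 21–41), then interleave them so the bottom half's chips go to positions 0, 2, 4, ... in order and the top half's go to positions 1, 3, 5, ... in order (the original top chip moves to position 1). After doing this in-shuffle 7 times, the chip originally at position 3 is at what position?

38

Track the chip's position through each in-shuffle:
3 → 7 → 15 → 31 → 20 → 41 → 40 → 38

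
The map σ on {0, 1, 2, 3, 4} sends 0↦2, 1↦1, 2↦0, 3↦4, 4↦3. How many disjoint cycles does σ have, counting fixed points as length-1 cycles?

Cycle decomposition: (0 2) (1) (3 4).
3 cycles.

3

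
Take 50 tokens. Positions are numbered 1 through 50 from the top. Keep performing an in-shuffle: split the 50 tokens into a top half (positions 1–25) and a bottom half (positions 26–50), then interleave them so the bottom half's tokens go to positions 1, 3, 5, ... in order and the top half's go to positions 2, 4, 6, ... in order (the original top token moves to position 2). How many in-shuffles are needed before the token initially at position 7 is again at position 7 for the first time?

8

Follow position 7 under repeated in-shuffles:
7 → 14 → 28 → 5 → 10 → 20 → 40 → 29 → 7
It first returns after 8 in-shuffles.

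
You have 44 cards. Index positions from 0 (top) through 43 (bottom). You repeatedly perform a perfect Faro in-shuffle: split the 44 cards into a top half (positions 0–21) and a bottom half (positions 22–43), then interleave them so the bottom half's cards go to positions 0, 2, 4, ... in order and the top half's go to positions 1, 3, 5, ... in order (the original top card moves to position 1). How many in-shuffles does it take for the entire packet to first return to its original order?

The in-shuffle permutes the 44 positions with cycle lengths [2, 4, 4, 4, 6, 12, 12].
Every card is home exactly when every cycle has completed a whole number of laps, i.e. after lcm(2, 4, 6, 12) = 12 in-shuffles.

12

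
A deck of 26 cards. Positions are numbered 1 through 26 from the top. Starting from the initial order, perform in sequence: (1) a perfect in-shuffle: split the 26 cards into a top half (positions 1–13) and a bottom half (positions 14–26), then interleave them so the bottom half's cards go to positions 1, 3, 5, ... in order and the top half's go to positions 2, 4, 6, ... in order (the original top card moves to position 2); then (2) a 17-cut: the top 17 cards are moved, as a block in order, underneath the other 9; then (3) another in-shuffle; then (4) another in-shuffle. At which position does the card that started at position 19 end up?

26

Track the card from position 19 forward through each operation:
  after op 1 (in-shuffle): 19 → 11
  after op 2 (cut 17): 11 → 20
  after op 3 (in-shuffle): 20 → 13
  after op 4 (in-shuffle): 13 → 26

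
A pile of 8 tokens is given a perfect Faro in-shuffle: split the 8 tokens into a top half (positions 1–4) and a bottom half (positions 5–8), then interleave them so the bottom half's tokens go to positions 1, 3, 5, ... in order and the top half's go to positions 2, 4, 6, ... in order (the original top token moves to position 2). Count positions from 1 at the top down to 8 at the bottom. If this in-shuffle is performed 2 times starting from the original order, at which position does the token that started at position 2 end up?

Track the token's position through each in-shuffle:
2 → 4 → 8

8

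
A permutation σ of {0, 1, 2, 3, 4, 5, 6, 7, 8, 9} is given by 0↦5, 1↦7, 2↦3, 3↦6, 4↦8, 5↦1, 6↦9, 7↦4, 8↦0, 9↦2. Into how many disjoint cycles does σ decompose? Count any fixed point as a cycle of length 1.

2

Cycle decomposition: (0 5 1 7 4 8) (2 3 6 9).
2 cycles.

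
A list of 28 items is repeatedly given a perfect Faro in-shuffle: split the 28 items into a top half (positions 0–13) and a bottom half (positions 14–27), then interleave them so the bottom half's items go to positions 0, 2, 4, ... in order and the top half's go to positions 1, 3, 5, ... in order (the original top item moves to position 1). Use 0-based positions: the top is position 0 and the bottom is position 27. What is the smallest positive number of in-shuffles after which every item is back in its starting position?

28

The in-shuffle permutes the 28 positions with cycle lengths [28].
Every item is home exactly when every cycle has completed a whole number of laps, i.e. after lcm(28) = 28 in-shuffles.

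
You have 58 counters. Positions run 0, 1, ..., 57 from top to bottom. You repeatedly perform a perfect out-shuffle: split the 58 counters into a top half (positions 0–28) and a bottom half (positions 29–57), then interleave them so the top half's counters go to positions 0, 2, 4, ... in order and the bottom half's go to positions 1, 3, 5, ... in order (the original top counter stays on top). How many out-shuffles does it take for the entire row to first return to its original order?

18

The out-shuffle permutes the 58 positions with cycle lengths [1, 1, 2, 18, 18, 18].
Every counter is home exactly when every cycle has completed a whole number of laps, i.e. after lcm(1, 2, 18) = 18 out-shuffles.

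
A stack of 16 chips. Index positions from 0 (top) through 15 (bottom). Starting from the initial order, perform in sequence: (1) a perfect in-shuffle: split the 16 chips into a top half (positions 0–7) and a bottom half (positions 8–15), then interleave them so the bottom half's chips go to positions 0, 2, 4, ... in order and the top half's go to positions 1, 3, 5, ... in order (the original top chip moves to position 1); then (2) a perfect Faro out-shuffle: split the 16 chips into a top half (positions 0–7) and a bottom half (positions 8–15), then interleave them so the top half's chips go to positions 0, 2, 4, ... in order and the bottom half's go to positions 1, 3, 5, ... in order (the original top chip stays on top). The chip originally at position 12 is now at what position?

Track the chip from position 12 forward through each operation:
  after op 1 (in-shuffle): 12 → 8
  after op 2 (out-shuffle): 8 → 1

1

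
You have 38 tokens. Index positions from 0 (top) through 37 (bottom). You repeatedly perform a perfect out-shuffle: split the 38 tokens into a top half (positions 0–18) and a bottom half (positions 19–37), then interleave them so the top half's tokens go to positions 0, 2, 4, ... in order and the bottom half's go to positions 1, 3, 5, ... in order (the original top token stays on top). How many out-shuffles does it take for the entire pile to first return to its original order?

The out-shuffle permutes the 38 positions with cycle lengths [1, 1, 36].
Every token is home exactly when every cycle has completed a whole number of laps, i.e. after lcm(1, 36) = 36 out-shuffles.

36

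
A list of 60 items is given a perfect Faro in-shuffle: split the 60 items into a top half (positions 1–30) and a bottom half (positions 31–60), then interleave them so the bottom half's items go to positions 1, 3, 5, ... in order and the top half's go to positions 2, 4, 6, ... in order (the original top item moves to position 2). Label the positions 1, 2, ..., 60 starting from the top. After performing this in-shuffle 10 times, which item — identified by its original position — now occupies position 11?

32

Work backwards from position 11, undoing one in-shuffle at a time:
11 ← 36 ← 18 ← 9 ← 35 ← 48 ← 24 ← 12 ← 6 ← 3 ← 32
So the item now at position 11 started at position 32.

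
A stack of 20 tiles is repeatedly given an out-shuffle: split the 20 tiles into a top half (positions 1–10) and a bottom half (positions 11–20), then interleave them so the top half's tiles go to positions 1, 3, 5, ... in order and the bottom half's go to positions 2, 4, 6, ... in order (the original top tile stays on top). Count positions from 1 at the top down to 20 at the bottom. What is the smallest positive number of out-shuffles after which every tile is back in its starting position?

18

The out-shuffle permutes the 20 positions with cycle lengths [1, 1, 18].
Every tile is home exactly when every cycle has completed a whole number of laps, i.e. after lcm(1, 18) = 18 out-shuffles.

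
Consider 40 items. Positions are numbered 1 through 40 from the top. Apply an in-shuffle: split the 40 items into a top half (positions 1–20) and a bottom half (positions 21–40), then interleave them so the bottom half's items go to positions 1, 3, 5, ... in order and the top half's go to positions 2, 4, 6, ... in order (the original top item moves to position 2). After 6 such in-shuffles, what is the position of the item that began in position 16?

Track the item's position through each in-shuffle:
16 → 32 → 23 → 5 → 10 → 20 → 40

40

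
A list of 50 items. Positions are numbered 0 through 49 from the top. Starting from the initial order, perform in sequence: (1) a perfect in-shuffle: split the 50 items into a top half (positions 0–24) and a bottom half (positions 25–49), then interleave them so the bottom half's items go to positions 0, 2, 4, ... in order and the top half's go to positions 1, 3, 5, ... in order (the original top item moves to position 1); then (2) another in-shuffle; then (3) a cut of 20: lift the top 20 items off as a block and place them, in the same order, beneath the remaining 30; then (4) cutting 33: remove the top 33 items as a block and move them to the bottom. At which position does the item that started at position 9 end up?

36

Track the item from position 9 forward through each operation:
  after op 1 (in-shuffle): 9 → 19
  after op 2 (in-shuffle): 19 → 39
  after op 3 (cut 20): 39 → 19
  after op 4 (cut 33): 19 → 36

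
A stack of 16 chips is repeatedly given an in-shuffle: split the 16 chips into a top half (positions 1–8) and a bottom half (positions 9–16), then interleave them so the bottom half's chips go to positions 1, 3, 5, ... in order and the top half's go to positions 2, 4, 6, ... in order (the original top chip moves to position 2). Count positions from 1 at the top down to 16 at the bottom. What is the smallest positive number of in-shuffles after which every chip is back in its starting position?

8

The in-shuffle permutes the 16 positions with cycle lengths [8, 8].
Every chip is home exactly when every cycle has completed a whole number of laps, i.e. after lcm(8) = 8 in-shuffles.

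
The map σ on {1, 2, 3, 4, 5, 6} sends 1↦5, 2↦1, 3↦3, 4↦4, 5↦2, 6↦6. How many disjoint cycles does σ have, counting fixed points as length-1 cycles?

4

Cycle decomposition: (1 5 2) (3) (4) (6).
4 cycles.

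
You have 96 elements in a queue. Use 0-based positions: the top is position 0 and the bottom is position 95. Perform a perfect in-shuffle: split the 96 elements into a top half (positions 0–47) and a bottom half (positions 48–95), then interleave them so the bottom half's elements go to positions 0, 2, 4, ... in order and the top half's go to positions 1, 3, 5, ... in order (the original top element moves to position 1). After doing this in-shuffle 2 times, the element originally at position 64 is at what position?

Track the element's position through each in-shuffle:
64 → 32 → 65

65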